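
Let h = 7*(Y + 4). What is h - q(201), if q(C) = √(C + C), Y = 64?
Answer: 476 - √402 ≈ 455.95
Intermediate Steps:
q(C) = √2*√C (q(C) = √(2*C) = √2*√C)
h = 476 (h = 7*(64 + 4) = 7*68 = 476)
h - q(201) = 476 - √2*√201 = 476 - √402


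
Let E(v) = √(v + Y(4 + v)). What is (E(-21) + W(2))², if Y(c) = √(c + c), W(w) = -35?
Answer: (35 - √(-21 + I*√34))² ≈ 1159.9 - 317.97*I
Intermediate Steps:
Y(c) = √2*√c (Y(c) = √(2*c) = √2*√c)
E(v) = √(v + √2*√(4 + v))
(E(-21) + W(2))² = (√(-21 + √2*√(4 - 21)) - 35)² = (√(-21 + √2*√(-17)) - 35)² = (√(-21 + √2*(I*√17)) - 35)² = (√(-21 + I*√34) - 35)² = (-35 + √(-21 + I*√34))²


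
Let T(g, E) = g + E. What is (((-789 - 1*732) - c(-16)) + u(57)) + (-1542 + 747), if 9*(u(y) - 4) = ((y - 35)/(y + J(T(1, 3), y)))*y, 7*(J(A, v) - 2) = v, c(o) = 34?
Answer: -1652467/705 ≈ -2343.9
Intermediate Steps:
T(g, E) = E + g
J(A, v) = 2 + v/7
u(y) = 4 + y*(-35 + y)/(9*(2 + 8*y/7)) (u(y) = 4 + (((y - 35)/(y + (2 + y/7)))*y)/9 = 4 + (((-35 + y)/(2 + 8*y/7))*y)/9 = 4 + (y*(-35 + y)/(2 + 8*y/7))/9 = 4 + y*(-35 + y)/(9*(2 + 8*y/7)))
(((-789 - 1*732) - c(-16)) + u(57)) + (-1542 + 747) = (((-789 - 1*732) - 1*34) + (504 + 7*57² + 43*57)/(18*(7 + 4*57))) + (-1542 + 747) = (((-789 - 732) - 34) + (504 + 7*3249 + 2451)/(18*(7 + 228))) - 795 = ((-1521 - 34) + (1/18)*(504 + 22743 + 2451)/235) - 795 = (-1555 + (1/18)*(1/235)*25698) - 795 = (-1555 + 4283/705) - 795 = -1091992/705 - 795 = -1652467/705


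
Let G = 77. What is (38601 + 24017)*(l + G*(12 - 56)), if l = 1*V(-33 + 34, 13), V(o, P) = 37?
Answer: -209832918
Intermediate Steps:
l = 37 (l = 1*37 = 37)
(38601 + 24017)*(l + G*(12 - 56)) = (38601 + 24017)*(37 + 77*(12 - 56)) = 62618*(37 + 77*(-44)) = 62618*(37 - 3388) = 62618*(-3351) = -209832918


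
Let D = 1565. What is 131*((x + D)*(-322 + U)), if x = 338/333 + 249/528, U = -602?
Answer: -84188529299/444 ≈ -1.8961e+8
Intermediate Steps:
x = 87127/58608 (x = 338*(1/333) + 249*(1/528) = 338/333 + 83/176 = 87127/58608 ≈ 1.4866)
131*((x + D)*(-322 + U)) = 131*((87127/58608 + 1565)*(-322 - 602)) = 131*((91808647/58608)*(-924)) = 131*(-642660529/444) = -84188529299/444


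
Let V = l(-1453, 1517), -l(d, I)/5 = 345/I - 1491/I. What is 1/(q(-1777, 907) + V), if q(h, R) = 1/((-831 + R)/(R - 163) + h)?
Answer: 501373051/1893500028 ≈ 0.26479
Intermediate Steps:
l(d, I) = 5730/I (l(d, I) = -5*(345/I - 1491/I) = -(-5730)/I = 5730/I)
q(h, R) = 1/(h + (-831 + R)/(-163 + R)) (q(h, R) = 1/((-831 + R)/(-163 + R) + h) = 1/(h + (-831 + R)/(-163 + R)))
V = 5730/1517 ≈ 3.7772
1/(q(-1777, 907) + V) = 1/((-163 + 907)/(-831 + 907 - 163*(-1777) + 907*(-1777)) + 5730/1517) = 1/(744/(-831 + 907 + 289651 - 1611739) + 5730/1517) = 1/(744/(-1322012) + 5730/1517) = 1/(-1/1322012*744 + 5730/1517) = 1/(-186/330503 + 5730/1517) = 1/(1893500028/501373051) = 501373051/1893500028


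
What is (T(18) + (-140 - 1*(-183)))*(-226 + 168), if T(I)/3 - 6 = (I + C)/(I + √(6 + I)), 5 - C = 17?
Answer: -90016/25 + 174*√6/25 ≈ -3583.6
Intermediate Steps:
C = -12 (C = 5 - 1*17 = 5 - 17 = -12)
T(I) = 18 + 3*(-12 + I)/(I + √(6 + I)) (T(I) = 18 + 3*((I - 12)/(I + √(6 + I))) = 18 + 3*((-12 + I)/(I + √(6 + I))) = 18 + 3*(-12 + I)/(I + √(6 + I)))
(T(18) + (-140 - 1*(-183)))*(-226 + 168) = (3*(-12 + 6*√(6 + 18) + 7*18)/(18 + √(6 + 18)) + (-140 - 1*(-183)))*(-226 + 168) = (3*(-12 + 6*√24 + 126)/(18 + √24) + (-140 + 183))*(-58) = (3*(-12 + 6*(2*√6) + 126)/(18 + 2*√6) + 43)*(-58) = (3*(-12 + 12*√6 + 126)/(18 + 2*√6) + 43)*(-58) = (3*(114 + 12*√6)/(18 + 2*√6) + 43)*(-58) = (43 + 3*(114 + 12*√6)/(18 + 2*√6))*(-58) = -2494 - 174*(114 + 12*√6)/(18 + 2*√6)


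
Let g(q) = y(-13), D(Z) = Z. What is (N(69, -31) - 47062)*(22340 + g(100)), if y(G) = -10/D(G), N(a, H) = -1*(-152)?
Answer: -13624071300/13 ≈ -1.0480e+9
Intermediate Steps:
N(a, H) = 152
y(G) = -10/G
g(q) = 10/13 (g(q) = -10/(-13) = -10*(-1/13) = 10/13)
(N(69, -31) - 47062)*(22340 + g(100)) = (152 - 47062)*(22340 + 10/13) = -46910*290430/13 = -13624071300/13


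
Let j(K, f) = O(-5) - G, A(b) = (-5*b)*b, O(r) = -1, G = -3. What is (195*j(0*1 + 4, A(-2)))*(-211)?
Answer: -82290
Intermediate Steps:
A(b) = -5*b²
j(K, f) = 2 (j(K, f) = -1 - 1*(-3) = -1 + 3 = 2)
(195*j(0*1 + 4, A(-2)))*(-211) = (195*2)*(-211) = 390*(-211) = -82290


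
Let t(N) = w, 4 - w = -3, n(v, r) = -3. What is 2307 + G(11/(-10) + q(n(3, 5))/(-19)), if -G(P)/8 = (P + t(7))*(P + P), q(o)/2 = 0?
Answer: 60271/25 ≈ 2410.8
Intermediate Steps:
q(o) = 0 (q(o) = 2*0 = 0)
w = 7 (w = 4 - 1*(-3) = 4 + 3 = 7)
t(N) = 7
G(P) = -16*P*(7 + P) (G(P) = -8*(P + 7)*(P + P) = -8*(7 + P)*2*P = -16*P*(7 + P))
2307 + G(11/(-10) + q(n(3, 5))/(-19)) = 2307 - 16*(11/(-10) + 0/(-19))*(7 + (11/(-10) + 0/(-19))) = 2307 - 16*(11*(-⅒) + 0*(-1/19))*(7 + (11*(-⅒) + 0*(-1/19))) = 2307 - 16*(-11/10 + 0)*(7 + (-11/10 + 0)) = 2307 - 16*(-11/10)*(7 - 11/10) = 2307 - 16*(-11/10)*59/10 = 2307 + 2596/25 = 60271/25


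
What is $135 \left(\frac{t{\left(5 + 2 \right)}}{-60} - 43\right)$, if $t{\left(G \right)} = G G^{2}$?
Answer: $- \frac{26307}{4} \approx -6576.8$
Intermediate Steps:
$t{\left(G \right)} = G^{3}$
$135 \left(\frac{t{\left(5 + 2 \right)}}{-60} - 43\right) = 135 \left(\frac{\left(5 + 2\right)^{3}}{-60} - 43\right) = 135 \left(7^{3} \left(- \frac{1}{60}\right) - 43\right) = 135 \left(343 \left(- \frac{1}{60}\right) - 43\right) = 135 \left(- \frac{343}{60} - 43\right) = 135 \left(- \frac{2923}{60}\right) = - \frac{26307}{4}$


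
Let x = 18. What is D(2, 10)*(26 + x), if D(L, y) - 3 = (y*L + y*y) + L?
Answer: 5500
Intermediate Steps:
D(L, y) = 3 + L + y² + L*y (D(L, y) = 3 + ((y*L + y*y) + L) = 3 + ((L*y + y²) + L) = 3 + ((y² + L*y) + L) = 3 + (L + y² + L*y) = 3 + L + y² + L*y)
D(2, 10)*(26 + x) = (3 + 2 + 10² + 2*10)*(26 + 18) = (3 + 2 + 100 + 20)*44 = 125*44 = 5500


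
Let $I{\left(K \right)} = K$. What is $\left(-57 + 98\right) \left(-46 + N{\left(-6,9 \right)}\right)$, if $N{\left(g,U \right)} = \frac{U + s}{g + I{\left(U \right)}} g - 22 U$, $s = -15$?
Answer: $-9512$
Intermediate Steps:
$N{\left(g,U \right)} = - 22 U + \frac{g \left(-15 + U\right)}{U + g}$ ($N{\left(g,U \right)} = \frac{U - 15}{g + U} g - 22 U = \frac{-15 + U}{U + g} g - 22 U = \frac{g \left(-15 + U\right)}{U + g} - 22 U = - 22 U + \frac{g \left(-15 + U\right)}{U + g}$)
$\left(-57 + 98\right) \left(-46 + N{\left(-6,9 \right)}\right) = \left(-57 + 98\right) \left(-46 + \frac{- 22 \cdot 9^{2} - -90 - 189 \left(-6\right)}{9 - 6}\right) = 41 \left(-46 + \frac{\left(-22\right) 81 + 90 + 1134}{3}\right) = 41 \left(-46 + \frac{-1782 + 90 + 1134}{3}\right) = 41 \left(-46 + \frac{1}{3} \left(-558\right)\right) = 41 \left(-46 - 186\right) = 41 \left(-232\right) = -9512$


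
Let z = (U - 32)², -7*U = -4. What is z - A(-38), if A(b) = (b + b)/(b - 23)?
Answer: 2948676/2989 ≈ 986.51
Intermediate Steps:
U = 4/7 (U = -⅐*(-4) = 4/7 ≈ 0.57143)
A(b) = 2*b/(-23 + b) (A(b) = (2*b)/(-23 + b) = 2*b/(-23 + b))
z = 48400/49 (z = (4/7 - 32)² = (-220/7)² = 48400/49 ≈ 987.75)
z - A(-38) = 48400/49 - 2*(-38)/(-23 - 38) = 48400/49 - 2*(-38)/(-61) = 48400/49 - 2*(-38)*(-1)/61 = 48400/49 - 1*76/61 = 48400/49 - 76/61 = 2948676/2989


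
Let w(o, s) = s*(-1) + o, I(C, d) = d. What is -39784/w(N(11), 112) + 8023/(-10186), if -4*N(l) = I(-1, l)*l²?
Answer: 1606686379/18120894 ≈ 88.665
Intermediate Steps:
N(l) = -l³/4 (N(l) = -l*l²/4 = -l³/4)
w(o, s) = o - s (w(o, s) = -s + o = o - s)
-39784/w(N(11), 112) + 8023/(-10186) = -39784/(-¼*11³ - 1*112) + 8023/(-10186) = -39784/(-¼*1331 - 112) + 8023*(-1/10186) = -39784/(-1331/4 - 112) - 8023/10186 = -39784/(-1779/4) - 8023/10186 = -39784*(-4/1779) - 8023/10186 = 159136/1779 - 8023/10186 = 1606686379/18120894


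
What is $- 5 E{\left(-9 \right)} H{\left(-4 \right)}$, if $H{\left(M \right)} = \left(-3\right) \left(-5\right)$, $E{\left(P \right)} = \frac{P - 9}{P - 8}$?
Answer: $- \frac{1350}{17} \approx -79.412$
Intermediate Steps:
$E{\left(P \right)} = \frac{-9 + P}{-8 + P}$
$H{\left(M \right)} = 15$
$- 5 E{\left(-9 \right)} H{\left(-4 \right)} = - 5 \frac{-9 - 9}{-8 - 9} \cdot 15 = - 5 \frac{1}{-17} \left(-18\right) 15 = - 5 \left(- \frac{1}{17}\right) \left(-18\right) 15 = - 5 \cdot \frac{18}{17} \cdot 15 = \left(-5\right) \frac{270}{17} = - \frac{1350}{17}$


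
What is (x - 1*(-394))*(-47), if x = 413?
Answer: -37929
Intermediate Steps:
(x - 1*(-394))*(-47) = (413 - 1*(-394))*(-47) = (413 + 394)*(-47) = 807*(-47) = -37929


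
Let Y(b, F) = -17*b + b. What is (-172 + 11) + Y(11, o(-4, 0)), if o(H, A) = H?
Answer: -337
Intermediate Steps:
Y(b, F) = -16*b
(-172 + 11) + Y(11, o(-4, 0)) = (-172 + 11) - 16*11 = -161 - 176 = -337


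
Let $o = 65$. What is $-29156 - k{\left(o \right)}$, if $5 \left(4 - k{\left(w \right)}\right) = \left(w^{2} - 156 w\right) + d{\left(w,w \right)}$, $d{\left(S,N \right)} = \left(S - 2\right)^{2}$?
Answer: $- \frac{147746}{5} \approx -29549.0$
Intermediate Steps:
$d{\left(S,N \right)} = \left(-2 + S\right)^{2}$
$k{\left(w \right)} = 4 - \frac{w^{2}}{5} - \frac{\left(-2 + w\right)^{2}}{5} + \frac{156 w}{5}$ ($k{\left(w \right)} = 4 - \frac{\left(w^{2} - 156 w\right) + \left(-2 + w\right)^{2}}{5} = 4 - \frac{w^{2} + \left(-2 + w\right)^{2} - 156 w}{5} = 4 - \left(- \frac{156 w}{5} + \frac{w^{2}}{5} + \frac{\left(-2 + w\right)^{2}}{5}\right) = 4 - \frac{w^{2}}{5} - \frac{\left(-2 + w\right)^{2}}{5} + \frac{156 w}{5}$)
$-29156 - k{\left(o \right)} = -29156 - \left(\frac{16}{5} + 32 \cdot 65 - \frac{2 \cdot 65^{2}}{5}\right) = -29156 - \left(\frac{16}{5} + 2080 - 1690\right) = -29156 - \frac{1966}{5} = - \frac{147746}{5}$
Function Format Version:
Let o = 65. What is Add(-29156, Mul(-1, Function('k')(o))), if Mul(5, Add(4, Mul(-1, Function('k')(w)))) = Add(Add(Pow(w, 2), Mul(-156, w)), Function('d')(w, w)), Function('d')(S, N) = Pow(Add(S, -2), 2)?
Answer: Rational(-147746, 5) ≈ -29549.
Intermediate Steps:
Function('d')(S, N) = Pow(Add(-2, S), 2)
Function('k')(w) = Add(4, Mul(Rational(-1, 5), Pow(w, 2)), Mul(Rational(-1, 5), Pow(Add(-2, w), 2)), Mul(Rational(156, 5), w)) (Function('k')(w) = Add(4, Mul(Rational(-1, 5), Add(Add(Pow(w, 2), Mul(-156, w)), Pow(Add(-2, w), 2)))) = Add(4, Mul(Rational(-1, 5), Add(Pow(w, 2), Pow(Add(-2, w), 2), Mul(-156, w)))) = Add(4, Add(Mul(Rational(-1, 5), Pow(w, 2)), Mul(Rational(-1, 5), Pow(Add(-2, w), 2)), Mul(Rational(156, 5), w))) = Add(4, Mul(Rational(-1, 5), Pow(w, 2)), Mul(Rational(-1, 5), Pow(Add(-2, w), 2)), Mul(Rational(156, 5), w)))
Add(-29156, Mul(-1, Function('k')(o))) = Add(-29156, Mul(-1, Add(Rational(16, 5), Mul(32, 65), Mul(Rational(-2, 5), Pow(65, 2))))) = Add(-29156, Mul(-1, Add(Rational(16, 5), 2080, Mul(Rational(-2, 5), 4225)))) = Add(-29156, Mul(-1, Add(Rational(16, 5), 2080, -1690))) = Add(-29156, Mul(-1, Rational(1966, 5))) = Add(-29156, Rational(-1966, 5)) = Rational(-147746, 5)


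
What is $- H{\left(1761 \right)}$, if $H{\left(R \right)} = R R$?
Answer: $-3101121$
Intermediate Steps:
$H{\left(R \right)} = R^{2}$
$- H{\left(1761 \right)} = - 1761^{2} = \left(-1\right) 3101121 = -3101121$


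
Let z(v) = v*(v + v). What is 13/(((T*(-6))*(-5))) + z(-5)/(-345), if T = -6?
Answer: -899/4140 ≈ -0.21715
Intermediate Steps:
z(v) = 2*v² (z(v) = v*(2*v) = 2*v²)
13/(((T*(-6))*(-5))) + z(-5)/(-345) = 13/((-6*(-6)*(-5))) + (2*(-5)²)/(-345) = 13/((36*(-5))) + (2*25)*(-1/345) = 13/(-180) + 50*(-1/345) = 13*(-1/180) - 10/69 = -13/180 - 10/69 = -899/4140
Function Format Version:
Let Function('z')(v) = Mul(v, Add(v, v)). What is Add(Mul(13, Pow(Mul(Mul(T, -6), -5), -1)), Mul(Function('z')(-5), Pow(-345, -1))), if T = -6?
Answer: Rational(-899, 4140) ≈ -0.21715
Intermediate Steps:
Function('z')(v) = Mul(2, Pow(v, 2)) (Function('z')(v) = Mul(v, Mul(2, v)) = Mul(2, Pow(v, 2)))
Add(Mul(13, Pow(Mul(Mul(T, -6), -5), -1)), Mul(Function('z')(-5), Pow(-345, -1))) = Add(Mul(13, Pow(Mul(Mul(-6, -6), -5), -1)), Mul(Mul(2, Pow(-5, 2)), Pow(-345, -1))) = Add(Mul(13, Pow(Mul(36, -5), -1)), Mul(Mul(2, 25), Rational(-1, 345))) = Add(Mul(13, Pow(-180, -1)), Mul(50, Rational(-1, 345))) = Add(Mul(13, Rational(-1, 180)), Rational(-10, 69)) = Add(Rational(-13, 180), Rational(-10, 69)) = Rational(-899, 4140)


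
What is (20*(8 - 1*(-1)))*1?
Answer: 180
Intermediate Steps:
(20*(8 - 1*(-1)))*1 = (20*(8 + 1))*1 = (20*9)*1 = 180*1 = 180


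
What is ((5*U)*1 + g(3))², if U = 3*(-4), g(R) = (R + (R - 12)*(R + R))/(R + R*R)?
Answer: 66049/16 ≈ 4128.1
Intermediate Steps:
g(R) = (R + 2*R*(-12 + R))/(R + R²) (g(R) = (R + (-12 + R)*(2*R))/(R + R²) = (R + 2*R*(-12 + R))/(R + R²))
U = -12
((5*U)*1 + g(3))² = ((5*(-12))*1 + (-23 + 2*3)/(1 + 3))² = (-60*1 + (-23 + 6)/4)² = (-60 + (¼)*(-17))² = (-60 - 17/4)² = (-257/4)² = 66049/16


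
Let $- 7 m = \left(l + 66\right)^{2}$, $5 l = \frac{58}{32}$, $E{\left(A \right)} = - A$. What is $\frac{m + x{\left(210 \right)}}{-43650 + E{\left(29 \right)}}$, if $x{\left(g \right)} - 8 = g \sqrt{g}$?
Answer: $\frac{27827081}{1956819200} - \frac{210 \sqrt{210}}{43679} \approx -0.055451$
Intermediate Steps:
$x{\left(g \right)} = 8 + g^{\frac{3}{2}}$ ($x{\left(g \right)} = 8 + g \sqrt{g} = 8 + g^{\frac{3}{2}}$)
$l = \frac{29}{80}$ ($l = \frac{58 \cdot \frac{1}{32}}{5} = \frac{1}{5} \cdot \frac{29}{16} = \frac{29}{80} \approx 0.3625$)
$m = - \frac{28185481}{44800}$ ($m = - \frac{\left(\frac{29}{80} + 66\right)^{2}}{7} = - \frac{\left(\frac{5309}{80}\right)^{2}}{7} = \left(- \frac{1}{7}\right) \frac{28185481}{6400} = - \frac{28185481}{44800} \approx -629.14$)
$\frac{m + x{\left(210 \right)}}{-43650 + E{\left(29 \right)}} = \frac{- \frac{28185481}{44800} + \left(8 + 210^{\frac{3}{2}}\right)}{-43650 - 29} = \frac{- \frac{28185481}{44800} + \left(8 + 210 \sqrt{210}\right)}{-43650 - 29} = \frac{- \frac{27827081}{44800} + 210 \sqrt{210}}{-43679} = \left(- \frac{27827081}{44800} + 210 \sqrt{210}\right) \left(- \frac{1}{43679}\right) = \frac{27827081}{1956819200} - \frac{210 \sqrt{210}}{43679}$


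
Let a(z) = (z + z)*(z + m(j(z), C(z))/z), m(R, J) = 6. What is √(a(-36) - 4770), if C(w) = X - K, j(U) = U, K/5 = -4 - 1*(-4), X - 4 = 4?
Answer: 19*I*√6 ≈ 46.54*I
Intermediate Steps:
X = 8 (X = 4 + 4 = 8)
K = 0 (K = 5*(-4 - 1*(-4)) = 5*(-4 + 4) = 5*0 = 0)
C(w) = 8 (C(w) = 8 - 1*0 = 8 + 0 = 8)
a(z) = 2*z*(z + 6/z) (a(z) = (z + z)*(z + 6/z) = (2*z)*(z + 6/z) = 2*z*(z + 6/z))
√(a(-36) - 4770) = √((12 + 2*(-36)²) - 4770) = √((12 + 2*1296) - 4770) = √((12 + 2592) - 4770) = √(2604 - 4770) = √(-2166) = 19*I*√6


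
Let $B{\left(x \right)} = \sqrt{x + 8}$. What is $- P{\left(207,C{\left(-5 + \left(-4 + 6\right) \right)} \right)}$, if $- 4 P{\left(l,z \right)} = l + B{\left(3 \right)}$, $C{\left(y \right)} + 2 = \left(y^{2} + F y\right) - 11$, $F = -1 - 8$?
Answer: $\frac{207}{4} + \frac{\sqrt{11}}{4} \approx 52.579$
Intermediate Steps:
$B{\left(x \right)} = \sqrt{8 + x}$
$F = -9$
$C{\left(y \right)} = -13 + y^{2} - 9 y$ ($C{\left(y \right)} = -2 - \left(11 - y^{2} + 9 y\right) = -13 + y^{2} - 9 y$)
$P{\left(l,z \right)} = - \frac{l}{4} - \frac{\sqrt{11}}{4}$ ($P{\left(l,z \right)} = - \frac{l + \sqrt{8 + 3}}{4} = - \frac{l + \sqrt{11}}{4} = - \frac{l}{4} - \frac{\sqrt{11}}{4}$)
$- P{\left(207,C{\left(-5 + \left(-4 + 6\right) \right)} \right)} = - (\left(- \frac{1}{4}\right) 207 - \frac{\sqrt{11}}{4}) = - (- \frac{207}{4} - \frac{\sqrt{11}}{4}) = \frac{207}{4} + \frac{\sqrt{11}}{4}$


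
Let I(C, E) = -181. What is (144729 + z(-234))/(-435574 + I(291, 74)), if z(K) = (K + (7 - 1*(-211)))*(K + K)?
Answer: -152217/435755 ≈ -0.34932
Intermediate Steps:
z(K) = 2*K*(218 + K) (z(K) = (K + (7 + 211))*(2*K) = (K + 218)*(2*K) = (218 + K)*(2*K) = 2*K*(218 + K))
(144729 + z(-234))/(-435574 + I(291, 74)) = (144729 + 2*(-234)*(218 - 234))/(-435574 - 181) = (144729 + 2*(-234)*(-16))/(-435755) = (144729 + 7488)*(-1/435755) = 152217*(-1/435755) = -152217/435755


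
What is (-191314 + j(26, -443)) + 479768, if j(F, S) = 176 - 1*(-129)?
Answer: 288759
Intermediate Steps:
j(F, S) = 305 (j(F, S) = 176 + 129 = 305)
(-191314 + j(26, -443)) + 479768 = (-191314 + 305) + 479768 = -191009 + 479768 = 288759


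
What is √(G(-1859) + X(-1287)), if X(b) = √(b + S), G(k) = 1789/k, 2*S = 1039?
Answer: √(-78716 + 40898*I*√3070)/286 ≈ 3.6577 + 3.787*I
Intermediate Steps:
S = 1039/2 (S = (½)*1039 = 1039/2 ≈ 519.50)
X(b) = √(1039/2 + b) (X(b) = √(b + 1039/2) = √(1039/2 + b))
√(G(-1859) + X(-1287)) = √(1789/(-1859) + √(2078 + 4*(-1287))/2) = √(1789*(-1/1859) + √(2078 - 5148)/2) = √(-1789/1859 + √(-3070)/2) = √(-1789/1859 + (I*√3070)/2) = √(-1789/1859 + I*√3070/2)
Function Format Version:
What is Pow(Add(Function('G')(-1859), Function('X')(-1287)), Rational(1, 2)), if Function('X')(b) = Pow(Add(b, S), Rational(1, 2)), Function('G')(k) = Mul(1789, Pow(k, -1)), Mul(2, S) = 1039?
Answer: Mul(Rational(1, 286), Pow(Add(-78716, Mul(40898, I, Pow(3070, Rational(1, 2)))), Rational(1, 2))) ≈ Add(3.6577, Mul(3.7870, I))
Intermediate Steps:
S = Rational(1039, 2) (S = Mul(Rational(1, 2), 1039) = Rational(1039, 2) ≈ 519.50)
Function('X')(b) = Pow(Add(Rational(1039, 2), b), Rational(1, 2)) (Function('X')(b) = Pow(Add(b, Rational(1039, 2)), Rational(1, 2)) = Pow(Add(Rational(1039, 2), b), Rational(1, 2)))
Pow(Add(Function('G')(-1859), Function('X')(-1287)), Rational(1, 2)) = Pow(Add(Mul(1789, Pow(-1859, -1)), Mul(Rational(1, 2), Pow(Add(2078, Mul(4, -1287)), Rational(1, 2)))), Rational(1, 2)) = Pow(Add(Mul(1789, Rational(-1, 1859)), Mul(Rational(1, 2), Pow(Add(2078, -5148), Rational(1, 2)))), Rational(1, 2)) = Pow(Add(Rational(-1789, 1859), Mul(Rational(1, 2), Pow(-3070, Rational(1, 2)))), Rational(1, 2)) = Pow(Add(Rational(-1789, 1859), Mul(Rational(1, 2), Mul(I, Pow(3070, Rational(1, 2))))), Rational(1, 2)) = Pow(Add(Rational(-1789, 1859), Mul(Rational(1, 2), I, Pow(3070, Rational(1, 2)))), Rational(1, 2))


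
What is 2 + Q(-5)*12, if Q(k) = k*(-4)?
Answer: 242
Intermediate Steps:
Q(k) = -4*k
2 + Q(-5)*12 = 2 - 4*(-5)*12 = 2 + 20*12 = 2 + 240 = 242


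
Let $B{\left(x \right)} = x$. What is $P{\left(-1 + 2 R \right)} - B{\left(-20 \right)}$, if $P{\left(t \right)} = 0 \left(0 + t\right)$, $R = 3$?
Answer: $20$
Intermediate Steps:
$P{\left(t \right)} = 0$ ($P{\left(t \right)} = 0 t = 0$)
$P{\left(-1 + 2 R \right)} - B{\left(-20 \right)} = 0 - -20 = 0 + 20 = 20$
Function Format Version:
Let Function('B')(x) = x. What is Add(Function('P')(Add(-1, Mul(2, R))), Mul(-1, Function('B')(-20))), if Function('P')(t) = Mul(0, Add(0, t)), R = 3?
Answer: 20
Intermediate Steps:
Function('P')(t) = 0 (Function('P')(t) = Mul(0, t) = 0)
Add(Function('P')(Add(-1, Mul(2, R))), Mul(-1, Function('B')(-20))) = Add(0, Mul(-1, -20)) = Add(0, 20) = 20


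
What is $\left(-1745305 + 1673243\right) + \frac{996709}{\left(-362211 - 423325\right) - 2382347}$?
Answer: $- \frac{228284981455}{3167883} \approx -72062.0$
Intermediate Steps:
$\left(-1745305 + 1673243\right) + \frac{996709}{\left(-362211 - 423325\right) - 2382347} = -72062 + \frac{996709}{\left(-362211 - 423325\right) - 2382347} = -72062 + \frac{996709}{-785536 - 2382347} = -72062 + \frac{996709}{-3167883} = -72062 + 996709 \left(- \frac{1}{3167883}\right) = -72062 - \frac{996709}{3167883} = - \frac{228284981455}{3167883}$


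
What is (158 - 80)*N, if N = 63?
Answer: 4914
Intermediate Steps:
(158 - 80)*N = (158 - 80)*63 = 78*63 = 4914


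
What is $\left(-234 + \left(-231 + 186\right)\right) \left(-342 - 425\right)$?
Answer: $213993$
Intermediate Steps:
$\left(-234 + \left(-231 + 186\right)\right) \left(-342 - 425\right) = \left(-234 - 45\right) \left(-767\right) = \left(-279\right) \left(-767\right) = 213993$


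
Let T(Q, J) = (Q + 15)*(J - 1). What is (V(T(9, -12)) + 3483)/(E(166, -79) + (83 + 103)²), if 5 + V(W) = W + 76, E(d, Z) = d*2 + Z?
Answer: 3242/34849 ≈ 0.093030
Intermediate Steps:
T(Q, J) = (-1 + J)*(15 + Q) (T(Q, J) = (15 + Q)*(-1 + J) = (-1 + J)*(15 + Q))
E(d, Z) = Z + 2*d (E(d, Z) = 2*d + Z = Z + 2*d)
V(W) = 71 + W (V(W) = -5 + (W + 76) = -5 + (76 + W) = 71 + W)
(V(T(9, -12)) + 3483)/(E(166, -79) + (83 + 103)²) = ((71 + (-15 - 1*9 + 15*(-12) - 12*9)) + 3483)/((-79 + 2*166) + (83 + 103)²) = ((71 + (-15 - 9 - 180 - 108)) + 3483)/((-79 + 332) + 186²) = ((71 - 312) + 3483)/(253 + 34596) = (-241 + 3483)/34849 = 3242*(1/34849) = 3242/34849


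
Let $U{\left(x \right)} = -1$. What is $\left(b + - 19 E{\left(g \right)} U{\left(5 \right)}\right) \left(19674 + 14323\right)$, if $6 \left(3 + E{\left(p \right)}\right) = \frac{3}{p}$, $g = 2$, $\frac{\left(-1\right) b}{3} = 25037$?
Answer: $- \frac{10221300041}{4} \approx -2.5553 \cdot 10^{9}$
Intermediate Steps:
$b = -75111$ ($b = \left(-3\right) 25037 = -75111$)
$E{\left(p \right)} = -3 + \frac{1}{2 p}$ ($E{\left(p \right)} = -3 + \frac{3 \frac{1}{p}}{6} = -3 + \frac{1}{2 p}$)
$\left(b + - 19 E{\left(g \right)} U{\left(5 \right)}\right) \left(19674 + 14323\right) = \left(-75111 + - 19 \left(-3 + \frac{1}{2 \cdot 2}\right) \left(-1\right)\right) \left(19674 + 14323\right) = \left(-75111 + - 19 \left(-3 + \frac{1}{2} \cdot \frac{1}{2}\right) \left(-1\right)\right) 33997 = \left(-75111 + - 19 \left(-3 + \frac{1}{4}\right) \left(-1\right)\right) 33997 = \left(-75111 + \left(-19\right) \left(- \frac{11}{4}\right) \left(-1\right)\right) 33997 = \left(-75111 + \frac{209}{4} \left(-1\right)\right) 33997 = \left(-75111 - \frac{209}{4}\right) 33997 = \left(- \frac{300653}{4}\right) 33997 = - \frac{10221300041}{4}$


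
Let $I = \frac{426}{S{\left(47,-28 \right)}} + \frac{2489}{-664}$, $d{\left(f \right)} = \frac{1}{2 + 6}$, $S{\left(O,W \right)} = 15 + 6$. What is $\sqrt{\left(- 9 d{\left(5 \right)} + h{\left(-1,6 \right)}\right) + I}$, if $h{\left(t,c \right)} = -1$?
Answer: $\frac{\sqrt{19460014}}{1162} \approx 3.7963$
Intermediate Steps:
$S{\left(O,W \right)} = 21$
$d{\left(f \right)} = \frac{1}{8}$
$I = \frac{76865}{4648}$ ($I = \frac{426}{21} + \frac{2489}{-664} = 426 \cdot \frac{1}{21} + 2489 \left(- \frac{1}{664}\right) = \frac{142}{7} - \frac{2489}{664} = \frac{76865}{4648} \approx 16.537$)
$\sqrt{\left(- 9 d{\left(5 \right)} + h{\left(-1,6 \right)}\right) + I} = \sqrt{\left(\left(-9\right) \frac{1}{8} - 1\right) + \frac{76865}{4648}} = \sqrt{\left(- \frac{9}{8} - 1\right) + \frac{76865}{4648}} = \sqrt{- \frac{17}{8} + \frac{76865}{4648}} = \sqrt{\frac{16747}{1162}} = \frac{\sqrt{19460014}}{1162}$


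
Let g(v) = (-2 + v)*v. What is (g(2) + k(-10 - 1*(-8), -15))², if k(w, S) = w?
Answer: 4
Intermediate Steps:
g(v) = v*(-2 + v)
(g(2) + k(-10 - 1*(-8), -15))² = (2*(-2 + 2) + (-10 - 1*(-8)))² = (2*0 + (-10 + 8))² = (0 - 2)² = (-2)² = 4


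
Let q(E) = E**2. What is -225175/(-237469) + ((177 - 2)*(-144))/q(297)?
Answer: 1542026975/2327433669 ≈ 0.66254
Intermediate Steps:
-225175/(-237469) + ((177 - 2)*(-144))/q(297) = -225175/(-237469) + ((177 - 2)*(-144))/(297**2) = -225175*(-1/237469) + (175*(-144))/88209 = 225175/237469 - 25200*1/88209 = 225175/237469 - 2800/9801 = 1542026975/2327433669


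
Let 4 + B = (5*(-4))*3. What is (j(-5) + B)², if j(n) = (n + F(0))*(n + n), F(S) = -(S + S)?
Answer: 196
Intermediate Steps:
F(S) = -2*S
B = -64 (B = -4 + (5*(-4))*3 = -4 - 20*3 = -4 - 60 = -64)
j(n) = 2*n² (j(n) = (n - 2*0)*(n + n) = (n + 0)*(2*n) = n*(2*n) = 2*n²)
(j(-5) + B)² = (2*(-5)² - 64)² = (2*25 - 64)² = (50 - 64)² = (-14)² = 196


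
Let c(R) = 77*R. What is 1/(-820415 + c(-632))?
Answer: -1/869079 ≈ -1.1506e-6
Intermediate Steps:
1/(-820415 + c(-632)) = 1/(-820415 + 77*(-632)) = 1/(-820415 - 48664) = 1/(-869079) = -1/869079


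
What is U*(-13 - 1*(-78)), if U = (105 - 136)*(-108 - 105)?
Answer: 429195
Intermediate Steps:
U = 6603 (U = -31*(-213) = 6603)
U*(-13 - 1*(-78)) = 6603*(-13 - 1*(-78)) = 6603*(-13 + 78) = 6603*65 = 429195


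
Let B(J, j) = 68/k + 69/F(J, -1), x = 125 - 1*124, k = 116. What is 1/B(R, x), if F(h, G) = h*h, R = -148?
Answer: 635216/374369 ≈ 1.6968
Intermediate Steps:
F(h, G) = h²
x = 1 (x = 125 - 124 = 1)
B(J, j) = 17/29 + 69/J² (B(J, j) = 68/116 + 69/(J²) = 68*(1/116) + 69/J² = 17/29 + 69/J²)
1/B(R, x) = 1/(17/29 + 69/(-148)²) = 1/(17/29 + 69*(1/21904)) = 1/(17/29 + 69/21904) = 1/(374369/635216) = 635216/374369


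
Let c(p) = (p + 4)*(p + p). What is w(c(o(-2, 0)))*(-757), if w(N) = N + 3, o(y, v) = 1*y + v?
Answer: 3785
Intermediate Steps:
o(y, v) = v + y (o(y, v) = y + v = v + y)
c(p) = 2*p*(4 + p) (c(p) = (4 + p)*(2*p) = 2*p*(4 + p))
w(N) = 3 + N
w(c(o(-2, 0)))*(-757) = (3 + 2*(0 - 2)*(4 + (0 - 2)))*(-757) = (3 + 2*(-2)*(4 - 2))*(-757) = (3 + 2*(-2)*2)*(-757) = (3 - 8)*(-757) = -5*(-757) = 3785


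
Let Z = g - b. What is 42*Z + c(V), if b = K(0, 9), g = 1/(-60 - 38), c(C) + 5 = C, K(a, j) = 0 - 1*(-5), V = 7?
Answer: -1459/7 ≈ -208.43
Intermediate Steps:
K(a, j) = 5 (K(a, j) = 0 + 5 = 5)
c(C) = -5 + C
g = -1/98 (g = 1/(-98) = -1/98 ≈ -0.010204)
b = 5
Z = -491/98 (Z = -1/98 - 1*5 = -1/98 - 5 = -491/98 ≈ -5.0102)
42*Z + c(V) = 42*(-491/98) + (-5 + 7) = -1473/7 + 2 = -1459/7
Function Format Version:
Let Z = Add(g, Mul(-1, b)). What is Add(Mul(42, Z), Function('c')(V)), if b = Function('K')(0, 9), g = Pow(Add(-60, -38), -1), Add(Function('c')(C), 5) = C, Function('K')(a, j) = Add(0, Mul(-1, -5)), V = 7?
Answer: Rational(-1459, 7) ≈ -208.43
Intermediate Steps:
Function('K')(a, j) = 5 (Function('K')(a, j) = Add(0, 5) = 5)
Function('c')(C) = Add(-5, C)
g = Rational(-1, 98) (g = Pow(-98, -1) = Rational(-1, 98) ≈ -0.010204)
b = 5
Z = Rational(-491, 98) (Z = Add(Rational(-1, 98), Mul(-1, 5)) = Add(Rational(-1, 98), -5) = Rational(-491, 98) ≈ -5.0102)
Add(Mul(42, Z), Function('c')(V)) = Add(Mul(42, Rational(-491, 98)), Add(-5, 7)) = Add(Rational(-1473, 7), 2) = Rational(-1459, 7)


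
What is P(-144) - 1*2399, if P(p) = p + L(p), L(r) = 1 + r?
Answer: -2686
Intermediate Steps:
P(p) = 1 + 2*p (P(p) = p + (1 + p) = 1 + 2*p)
P(-144) - 1*2399 = (1 + 2*(-144)) - 1*2399 = (1 - 288) - 2399 = -287 - 2399 = -2686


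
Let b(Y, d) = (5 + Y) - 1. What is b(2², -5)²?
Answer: 64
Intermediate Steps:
b(Y, d) = 4 + Y
b(2², -5)² = (4 + 2²)² = (4 + 4)² = 8² = 64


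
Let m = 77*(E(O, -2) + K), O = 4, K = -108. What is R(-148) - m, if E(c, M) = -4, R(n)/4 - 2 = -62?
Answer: 8384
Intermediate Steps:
R(n) = -240 (R(n) = 8 + 4*(-62) = 8 - 248 = -240)
m = -8624 (m = 77*(-4 - 108) = 77*(-112) = -8624)
R(-148) - m = -240 - 1*(-8624) = -240 + 8624 = 8384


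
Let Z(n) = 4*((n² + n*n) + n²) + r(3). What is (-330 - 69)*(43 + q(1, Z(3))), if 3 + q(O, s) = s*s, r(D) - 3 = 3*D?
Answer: -5761560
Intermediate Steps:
r(D) = 3 + 3*D
Z(n) = 12 + 12*n² (Z(n) = 4*((n² + n*n) + n²) + (3 + 3*3) = 4*((n² + n²) + n²) + (3 + 9) = 4*(2*n² + n²) + 12 = 4*(3*n²) + 12 = 12*n² + 12 = 12 + 12*n²)
q(O, s) = -3 + s² (q(O, s) = -3 + s*s = -3 + s²)
(-330 - 69)*(43 + q(1, Z(3))) = (-330 - 69)*(43 + (-3 + (12 + 12*3²)²)) = -399*(43 + (-3 + (12 + 12*9)²)) = -399*(43 + (-3 + (12 + 108)²)) = -399*(43 + (-3 + 120²)) = -399*(43 + (-3 + 14400)) = -399*(43 + 14397) = -399*14440 = -5761560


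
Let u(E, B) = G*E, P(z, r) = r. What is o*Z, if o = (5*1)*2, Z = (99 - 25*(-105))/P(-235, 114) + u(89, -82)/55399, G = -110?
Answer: 249651360/1052581 ≈ 237.18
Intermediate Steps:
u(E, B) = -110*E
Z = 24965136/1052581 (Z = (99 - 25*(-105))/114 - 110*89/55399 = (99 + 2625)*(1/114) - 9790*1/55399 = 2724*(1/114) - 9790/55399 = 454/19 - 9790/55399 = 24965136/1052581 ≈ 23.718)
o = 10 (o = 5*2 = 10)
o*Z = 10*(24965136/1052581) = 249651360/1052581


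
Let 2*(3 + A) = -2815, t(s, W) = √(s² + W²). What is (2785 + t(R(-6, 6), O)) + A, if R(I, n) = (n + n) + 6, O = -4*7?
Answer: 2749/2 + 2*√277 ≈ 1407.8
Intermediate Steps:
O = -28
R(I, n) = 6 + 2*n (R(I, n) = 2*n + 6 = 6 + 2*n)
t(s, W) = √(W² + s²)
A = -2821/2 (A = -3 + (½)*(-2815) = -3 - 2815/2 = -2821/2 ≈ -1410.5)
(2785 + t(R(-6, 6), O)) + A = (2785 + √((-28)² + (6 + 2*6)²)) - 2821/2 = (2785 + √(784 + (6 + 12)²)) - 2821/2 = (2785 + √(784 + 18²)) - 2821/2 = (2785 + √(784 + 324)) - 2821/2 = (2785 + √1108) - 2821/2 = (2785 + 2*√277) - 2821/2 = 2749/2 + 2*√277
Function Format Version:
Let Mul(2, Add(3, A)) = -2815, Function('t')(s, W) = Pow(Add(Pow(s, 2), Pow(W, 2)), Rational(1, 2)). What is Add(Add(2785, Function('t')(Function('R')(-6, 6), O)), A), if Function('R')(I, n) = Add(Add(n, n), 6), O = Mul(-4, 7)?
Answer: Add(Rational(2749, 2), Mul(2, Pow(277, Rational(1, 2)))) ≈ 1407.8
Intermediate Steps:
O = -28
Function('R')(I, n) = Add(6, Mul(2, n)) (Function('R')(I, n) = Add(Mul(2, n), 6) = Add(6, Mul(2, n)))
Function('t')(s, W) = Pow(Add(Pow(W, 2), Pow(s, 2)), Rational(1, 2))
A = Rational(-2821, 2) (A = Add(-3, Mul(Rational(1, 2), -2815)) = Add(-3, Rational(-2815, 2)) = Rational(-2821, 2) ≈ -1410.5)
Add(Add(2785, Function('t')(Function('R')(-6, 6), O)), A) = Add(Add(2785, Pow(Add(Pow(-28, 2), Pow(Add(6, Mul(2, 6)), 2)), Rational(1, 2))), Rational(-2821, 2)) = Add(Add(2785, Pow(Add(784, Pow(Add(6, 12), 2)), Rational(1, 2))), Rational(-2821, 2)) = Add(Add(2785, Pow(Add(784, Pow(18, 2)), Rational(1, 2))), Rational(-2821, 2)) = Add(Add(2785, Pow(Add(784, 324), Rational(1, 2))), Rational(-2821, 2)) = Add(Add(2785, Pow(1108, Rational(1, 2))), Rational(-2821, 2)) = Add(Add(2785, Mul(2, Pow(277, Rational(1, 2)))), Rational(-2821, 2)) = Add(Rational(2749, 2), Mul(2, Pow(277, Rational(1, 2))))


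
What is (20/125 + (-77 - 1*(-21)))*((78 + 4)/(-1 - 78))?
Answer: 114472/1975 ≈ 57.961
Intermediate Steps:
(20/125 + (-77 - 1*(-21)))*((78 + 4)/(-1 - 78)) = (20*(1/125) + (-77 + 21))*(82/(-79)) = (4/25 - 56)*(82*(-1/79)) = -1396/25*(-82/79) = 114472/1975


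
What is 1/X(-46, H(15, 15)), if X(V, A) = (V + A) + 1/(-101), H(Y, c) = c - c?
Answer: -101/4647 ≈ -0.021734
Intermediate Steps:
H(Y, c) = 0
X(V, A) = -1/101 + A + V (X(V, A) = (A + V) - 1/101 = -1/101 + A + V)
1/X(-46, H(15, 15)) = 1/(-1/101 + 0 - 46) = 1/(-4647/101) = -101/4647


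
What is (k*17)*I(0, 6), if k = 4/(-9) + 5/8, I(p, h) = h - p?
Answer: 221/12 ≈ 18.417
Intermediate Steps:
k = 13/72 (k = 4*(-⅑) + 5*(⅛) = -4/9 + 5/8 = 13/72 ≈ 0.18056)
(k*17)*I(0, 6) = ((13/72)*17)*(6 - 1*0) = 221*(6 + 0)/72 = (221/72)*6 = 221/12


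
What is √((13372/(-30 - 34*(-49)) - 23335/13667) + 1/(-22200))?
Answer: √995737454622476887602/12409362660 ≈ 2.5429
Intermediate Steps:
√((13372/(-30 - 34*(-49)) - 23335/13667) + 1/(-22200)) = √((13372/(-30 + 1666) - 23335*1/13667) - 1/22200) = √((13372/1636 - 23335/13667) - 1/22200) = √((13372*(1/1636) - 23335/13667) - 1/22200) = √((3343/409 - 23335/13667) - 1/22200) = √(36144766/5589803 - 1/22200) = √(802408215397/124093626600) = √995737454622476887602/12409362660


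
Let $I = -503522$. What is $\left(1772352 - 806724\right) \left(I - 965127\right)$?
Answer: $-1418168596572$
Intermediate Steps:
$\left(1772352 - 806724\right) \left(I - 965127\right) = \left(1772352 - 806724\right) \left(-503522 - 965127\right) = 965628 \left(-1468649\right) = -1418168596572$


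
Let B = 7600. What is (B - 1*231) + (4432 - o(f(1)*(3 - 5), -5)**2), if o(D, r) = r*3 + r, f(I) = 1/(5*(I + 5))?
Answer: 11401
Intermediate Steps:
f(I) = 1/(25 + 5*I) (f(I) = 1/(5*(5 + I)) = 1/(25 + 5*I))
o(D, r) = 4*r (o(D, r) = 3*r + r = 4*r)
(B - 1*231) + (4432 - o(f(1)*(3 - 5), -5)**2) = (7600 - 1*231) + (4432 - (4*(-5))**2) = (7600 - 231) + (4432 - 1*(-20)**2) = 7369 + (4432 - 1*400) = 7369 + (4432 - 400) = 7369 + 4032 = 11401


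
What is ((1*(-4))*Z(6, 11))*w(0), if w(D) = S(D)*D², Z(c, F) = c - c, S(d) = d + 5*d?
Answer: 0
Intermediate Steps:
S(d) = 6*d
Z(c, F) = 0
w(D) = 6*D³ (w(D) = (6*D)*D² = 6*D³)
((1*(-4))*Z(6, 11))*w(0) = ((1*(-4))*0)*(6*0³) = (-4*0)*(6*0) = 0*0 = 0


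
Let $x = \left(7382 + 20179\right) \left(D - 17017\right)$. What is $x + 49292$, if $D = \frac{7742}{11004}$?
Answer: $- \frac{122861455779}{262} \approx -4.6894 \cdot 10^{8}$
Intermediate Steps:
$D = \frac{553}{786}$ ($D = 7742 \cdot \frac{1}{11004} = \frac{553}{786} \approx 0.70356$)
$x = - \frac{122874370283}{262}$ ($x = \left(7382 + 20179\right) \left(\frac{553}{786} - 17017\right) = 27561 \left(- \frac{13374809}{786}\right) = - \frac{122874370283}{262} \approx -4.6899 \cdot 10^{8}$)
$x + 49292 = - \frac{122874370283}{262} + 49292 = - \frac{122861455779}{262}$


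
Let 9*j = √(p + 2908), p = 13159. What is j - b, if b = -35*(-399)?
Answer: -13965 + √16067/9 ≈ -13951.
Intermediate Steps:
j = √16067/9 (j = √(13159 + 2908)/9 = √16067/9 ≈ 14.084)
b = 13965
j - b = √16067/9 - 1*13965 = √16067/9 - 13965 = -13965 + √16067/9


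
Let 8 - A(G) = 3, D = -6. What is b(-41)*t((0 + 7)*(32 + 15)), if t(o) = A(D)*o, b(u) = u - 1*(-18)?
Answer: -37835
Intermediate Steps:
A(G) = 5 (A(G) = 8 - 1*3 = 8 - 3 = 5)
b(u) = 18 + u (b(u) = u + 18 = 18 + u)
t(o) = 5*o
b(-41)*t((0 + 7)*(32 + 15)) = (18 - 41)*(5*((0 + 7)*(32 + 15))) = -115*7*47 = -115*329 = -23*1645 = -37835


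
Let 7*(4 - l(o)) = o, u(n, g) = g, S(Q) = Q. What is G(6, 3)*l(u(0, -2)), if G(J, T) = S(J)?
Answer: 180/7 ≈ 25.714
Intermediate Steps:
G(J, T) = J
l(o) = 4 - o/7
G(6, 3)*l(u(0, -2)) = 6*(4 - ⅐*(-2)) = 6*(4 + 2/7) = 6*(30/7) = 180/7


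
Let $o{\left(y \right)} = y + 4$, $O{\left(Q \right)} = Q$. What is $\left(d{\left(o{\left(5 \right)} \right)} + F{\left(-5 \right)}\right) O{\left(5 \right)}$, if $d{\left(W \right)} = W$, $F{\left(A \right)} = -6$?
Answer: $15$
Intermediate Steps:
$o{\left(y \right)} = 4 + y$
$\left(d{\left(o{\left(5 \right)} \right)} + F{\left(-5 \right)}\right) O{\left(5 \right)} = \left(\left(4 + 5\right) - 6\right) 5 = \left(9 - 6\right) 5 = 3 \cdot 5 = 15$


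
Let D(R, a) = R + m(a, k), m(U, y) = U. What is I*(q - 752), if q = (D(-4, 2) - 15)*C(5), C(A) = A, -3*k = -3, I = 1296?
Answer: -1084752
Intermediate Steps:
k = 1 (k = -1/3*(-3) = 1)
D(R, a) = R + a
q = -85 (q = ((-4 + 2) - 15)*5 = (-2 - 15)*5 = -17*5 = -85)
I*(q - 752) = 1296*(-85 - 752) = 1296*(-837) = -1084752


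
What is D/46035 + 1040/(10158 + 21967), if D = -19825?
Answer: -23560069/59154975 ≈ -0.39828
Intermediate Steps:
D/46035 + 1040/(10158 + 21967) = -19825/46035 + 1040/(10158 + 21967) = -19825*1/46035 + 1040/32125 = -3965/9207 + 1040*(1/32125) = -3965/9207 + 208/6425 = -23560069/59154975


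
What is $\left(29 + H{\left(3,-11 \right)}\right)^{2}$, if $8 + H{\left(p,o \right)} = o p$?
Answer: $144$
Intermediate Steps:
$H{\left(p,o \right)} = -8 + o p$
$\left(29 + H{\left(3,-11 \right)}\right)^{2} = \left(29 - 41\right)^{2} = \left(-12\right)^{2} = 144$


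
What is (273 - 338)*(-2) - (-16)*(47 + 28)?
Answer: 1330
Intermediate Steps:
(273 - 338)*(-2) - (-16)*(47 + 28) = -65*(-2) - (-16)*75 = 130 - 1*(-1200) = 130 + 1200 = 1330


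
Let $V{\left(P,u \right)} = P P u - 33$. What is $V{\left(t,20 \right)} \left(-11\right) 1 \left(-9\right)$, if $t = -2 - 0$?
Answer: $4653$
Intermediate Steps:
$t = -2$ ($t = -2 + 0 = -2$)
$V{\left(P,u \right)} = -33 + u P^{2}$ ($V{\left(P,u \right)} = P^{2} u - 33 = u P^{2} - 33 = -33 + u P^{2}$)
$V{\left(t,20 \right)} \left(-11\right) 1 \left(-9\right) = \left(-33 + 20 \left(-2\right)^{2}\right) \left(-11\right) 1 \left(-9\right) = \left(-33 + 20 \cdot 4\right) \left(\left(-11\right) \left(-9\right)\right) = \left(-33 + 80\right) 99 = 47 \cdot 99 = 4653$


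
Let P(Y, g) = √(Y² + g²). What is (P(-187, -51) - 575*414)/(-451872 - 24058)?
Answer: 23805/47593 - 17*√130/475930 ≈ 0.49977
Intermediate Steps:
(P(-187, -51) - 575*414)/(-451872 - 24058) = (√((-187)² + (-51)²) - 575*414)/(-451872 - 24058) = (√(34969 + 2601) - 238050)/(-475930) = (√37570 - 238050)*(-1/475930) = (17*√130 - 238050)*(-1/475930) = (-238050 + 17*√130)*(-1/475930) = 23805/47593 - 17*√130/475930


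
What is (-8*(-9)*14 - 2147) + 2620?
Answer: 1481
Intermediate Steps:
(-8*(-9)*14 - 2147) + 2620 = (72*14 - 2147) + 2620 = (1008 - 2147) + 2620 = -1139 + 2620 = 1481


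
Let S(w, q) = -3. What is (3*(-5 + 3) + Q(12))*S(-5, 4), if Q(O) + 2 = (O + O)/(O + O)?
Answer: 21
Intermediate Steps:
Q(O) = -1 (Q(O) = -2 + (O + O)/(O + O) = -2 + (2*O)/((2*O)) = -2 + (2*O)*(1/(2*O)) = -2 + 1 = -1)
(3*(-5 + 3) + Q(12))*S(-5, 4) = (3*(-5 + 3) - 1)*(-3) = (3*(-2) - 1)*(-3) = (-6 - 1)*(-3) = -7*(-3) = 21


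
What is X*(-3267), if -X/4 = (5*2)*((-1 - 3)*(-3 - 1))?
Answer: 2090880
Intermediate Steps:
X = -640 (X = -4*5*2*(-1 - 3)*(-3 - 1) = -40*(-4*(-4)) = -40*16 = -4*160 = -640)
X*(-3267) = -640*(-3267) = 2090880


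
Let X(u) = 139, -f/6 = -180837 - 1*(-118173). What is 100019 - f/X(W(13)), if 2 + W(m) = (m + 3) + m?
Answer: 13526657/139 ≈ 97314.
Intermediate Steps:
W(m) = 1 + 2*m (W(m) = -2 + ((m + 3) + m) = -2 + ((3 + m) + m) = -2 + (3 + 2*m) = 1 + 2*m)
f = 375984 (f = -6*(-180837 - 1*(-118173)) = -6*(-180837 + 118173) = -6*(-62664) = 375984)
100019 - f/X(W(13)) = 100019 - 375984/139 = 13526657/139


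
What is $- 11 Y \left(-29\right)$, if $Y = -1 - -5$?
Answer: $1276$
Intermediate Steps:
$Y = 4$ ($Y = -1 + 5 = 4$)
$- 11 Y \left(-29\right) = \left(-11\right) 4 \left(-29\right) = \left(-44\right) \left(-29\right) = 1276$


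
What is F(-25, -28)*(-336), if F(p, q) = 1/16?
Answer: -21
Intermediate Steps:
F(p, q) = 1/16
F(-25, -28)*(-336) = (1/16)*(-336) = -21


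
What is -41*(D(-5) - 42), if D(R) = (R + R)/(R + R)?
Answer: 1681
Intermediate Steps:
D(R) = 1 (D(R) = (2*R)/((2*R)) = (2*R)*(1/(2*R)) = 1)
-41*(D(-5) - 42) = -41*(1 - 42) = -41*(-41) = 1681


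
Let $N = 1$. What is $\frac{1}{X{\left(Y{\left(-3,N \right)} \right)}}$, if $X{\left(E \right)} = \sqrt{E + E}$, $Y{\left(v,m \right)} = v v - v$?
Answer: $\frac{\sqrt{6}}{12} \approx 0.20412$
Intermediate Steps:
$Y{\left(v,m \right)} = v^{2} - v$
$X{\left(E \right)} = \sqrt{2} \sqrt{E}$ ($X{\left(E \right)} = \sqrt{2 E} = \sqrt{2} \sqrt{E}$)
$\frac{1}{X{\left(Y{\left(-3,N \right)} \right)}} = \frac{1}{\sqrt{2} \sqrt{- 3 \left(-1 - 3\right)}} = \frac{1}{\sqrt{2} \sqrt{\left(-3\right) \left(-4\right)}} = \frac{1}{\sqrt{2} \sqrt{12}} = \frac{1}{\sqrt{2} \cdot 2 \sqrt{3}} = \frac{1}{2 \sqrt{6}} = \frac{\sqrt{6}}{12}$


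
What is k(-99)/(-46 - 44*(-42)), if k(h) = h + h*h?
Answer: 4851/901 ≈ 5.3840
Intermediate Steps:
k(h) = h + h²
k(-99)/(-46 - 44*(-42)) = (-99*(1 - 99))/(-46 - 44*(-42)) = (-99*(-98))/(-46 + 1848) = 9702/1802 = 9702*(1/1802) = 4851/901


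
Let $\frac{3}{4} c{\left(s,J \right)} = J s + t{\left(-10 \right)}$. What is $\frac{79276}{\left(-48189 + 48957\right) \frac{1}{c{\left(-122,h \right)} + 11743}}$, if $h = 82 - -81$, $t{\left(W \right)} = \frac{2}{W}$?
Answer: $- \frac{4391474201}{2880} \approx -1.5248 \cdot 10^{6}$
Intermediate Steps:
$h = 163$ ($h = 82 + 81 = 163$)
$c{\left(s,J \right)} = - \frac{4}{15} + \frac{4 J s}{3}$ ($c{\left(s,J \right)} = \frac{4 \left(J s + \frac{2}{-10}\right)}{3} = \frac{4 \left(J s + 2 \left(- \frac{1}{10}\right)\right)}{3} = \frac{4 \left(J s - \frac{1}{5}\right)}{3} = \frac{4 \left(- \frac{1}{5} + J s\right)}{3} = - \frac{4}{15} + \frac{4 J s}{3}$)
$\frac{79276}{\left(-48189 + 48957\right) \frac{1}{c{\left(-122,h \right)} + 11743}} = \frac{79276}{\left(-48189 + 48957\right) \frac{1}{\left(- \frac{4}{15} + \frac{4}{3} \cdot 163 \left(-122\right)\right) + 11743}} = \frac{79276}{768 \frac{1}{\left(- \frac{4}{15} - \frac{79544}{3}\right) + 11743}} = \frac{79276}{768 \frac{1}{- \frac{397724}{15} + 11743}} = \frac{79276}{768 \frac{1}{- \frac{221579}{15}}} = \frac{79276}{768 \left(- \frac{15}{221579}\right)} = \frac{79276}{- \frac{11520}{221579}} = 79276 \left(- \frac{221579}{11520}\right) = - \frac{4391474201}{2880}$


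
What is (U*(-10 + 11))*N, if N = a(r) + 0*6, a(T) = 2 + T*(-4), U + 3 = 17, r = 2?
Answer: -84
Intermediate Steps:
U = 14 (U = -3 + 17 = 14)
a(T) = 2 - 4*T
N = -6 (N = (2 - 4*2) + 0*6 = (2 - 8) + 0 = -6 + 0 = -6)
(U*(-10 + 11))*N = (14*(-10 + 11))*(-6) = (14*1)*(-6) = 14*(-6) = -84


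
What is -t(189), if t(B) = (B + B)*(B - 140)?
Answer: -18522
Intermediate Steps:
t(B) = 2*B*(-140 + B) (t(B) = (2*B)*(-140 + B) = 2*B*(-140 + B))
-t(189) = -2*189*(-140 + 189) = -2*189*49 = -1*18522 = -18522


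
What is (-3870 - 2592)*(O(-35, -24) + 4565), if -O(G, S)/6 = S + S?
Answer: -31360086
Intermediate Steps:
O(G, S) = -12*S (O(G, S) = -6*(S + S) = -12*S)
(-3870 - 2592)*(O(-35, -24) + 4565) = (-3870 - 2592)*(-12*(-24) + 4565) = -6462*(288 + 4565) = -6462*4853 = -31360086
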